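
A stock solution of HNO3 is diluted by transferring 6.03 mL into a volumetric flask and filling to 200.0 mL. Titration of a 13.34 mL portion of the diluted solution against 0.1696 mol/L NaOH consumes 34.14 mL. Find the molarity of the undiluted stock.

n(NaOH) = 0.1696 x 0.03414 = 0.005790 mol.
n(HNO3) in the aliquot = 0.005790 mol.
[diluted HNO3] = 0.005790 / 0.01334 = 0.4340 M.
Dilution factor = 200.0/6.030 = 33.17, so [stock] = 0.4340 x 33.17 = 14.4 M.

14.4 M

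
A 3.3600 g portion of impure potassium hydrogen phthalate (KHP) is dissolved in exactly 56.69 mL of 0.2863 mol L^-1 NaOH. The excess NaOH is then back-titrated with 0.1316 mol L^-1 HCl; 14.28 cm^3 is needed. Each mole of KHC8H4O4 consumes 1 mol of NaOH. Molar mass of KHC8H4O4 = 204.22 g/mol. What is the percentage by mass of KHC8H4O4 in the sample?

87.2%

Total n(NaOH) added = 0.2863 x 0.05669 = 0.01623 mol.
n(HCl) used = 0.1316 x 0.01428 = 0.001879 mol, which equals the excess n(NaOH).
So n(NaOH) consumed by the sample = 0.01623 - 0.001879 = 0.01435 mol.
n(KHC8H4O4) = 0.01435 / 1 = 0.01435 mol.
mass KHC8H4O4 = 0.01435 x 204.22 = 2.931 g, so %KHC8H4O4 = 2.931/3.3600 x 100 = 87.2%.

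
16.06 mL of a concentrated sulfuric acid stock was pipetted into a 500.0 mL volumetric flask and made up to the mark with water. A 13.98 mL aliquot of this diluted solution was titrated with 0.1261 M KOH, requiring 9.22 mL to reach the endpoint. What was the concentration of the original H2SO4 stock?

n(KOH) = 0.1261 x 0.009220 = 0.001163 mol.
n(H2SO4) in the aliquot = 0.001163 x 1/2 = 0.0005813 mol.
[diluted H2SO4] = 0.0005813 / 0.01398 = 0.04158 M.
Dilution factor = 500.0/16.06 = 31.13, so [stock] = 0.04158 x 31.13 = 1.29 M.

1.29 M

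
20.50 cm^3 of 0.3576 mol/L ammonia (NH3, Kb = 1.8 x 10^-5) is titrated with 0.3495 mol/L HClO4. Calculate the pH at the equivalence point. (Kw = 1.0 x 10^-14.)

5.00

n(NH3) = 0.3576 x 0.02050 = 0.007331 mol; V(HClO4) at equivalence = 0.007331/0.3495 = 0.02098 L.
At equivalence the base is fully converted to NH4+; total volume = 0.04148 L, so [NH4+] = 0.007331/0.04148 = 0.1768 M.
Ka(NH4+) = Kw/Kb = 1.0e-14 / 1.8 x 10^-5 = 5.56e-10.
[H^+] = sqrt(Ka x [NH4+]) = sqrt(5.56e-10 x 0.1768) = 9.91e-6 M.
pH = -log(9.91e-6) = 5.00.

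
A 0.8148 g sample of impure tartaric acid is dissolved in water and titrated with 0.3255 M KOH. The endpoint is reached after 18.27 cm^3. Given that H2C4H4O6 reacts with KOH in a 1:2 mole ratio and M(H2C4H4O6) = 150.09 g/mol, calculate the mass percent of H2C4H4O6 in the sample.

54.8%

n(KOH) = 0.3255 x 0.01827 = 0.005947 mol.
n(H2C4H4O6) = 0.005947 / 2 = 0.002973 mol.
mass of H2C4H4O6 = 0.002973 x 150.09 = 0.4463 g.
% purity = 0.4463 / 0.8148 x 100 = 54.8%.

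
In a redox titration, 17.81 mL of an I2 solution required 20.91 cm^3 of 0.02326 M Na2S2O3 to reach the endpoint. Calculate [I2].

0.0137 M

n(Na2S2O3) = 0.02326 x 0.02091 = 0.0004864 mol.
From the balanced equation, 2 mol Na2S2O3 reacts with 1 mol I2, so n(I2) = 0.0004864 x 1/2 = 0.0002432 mol.
[I2] = 0.0002432 / 0.01781 L = 0.0137 M.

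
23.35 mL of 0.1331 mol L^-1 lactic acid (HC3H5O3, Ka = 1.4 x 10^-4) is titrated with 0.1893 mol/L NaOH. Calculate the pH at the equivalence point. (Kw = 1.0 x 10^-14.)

n(HC3H5O3) = 0.1331 x 0.02335 = 0.003108 mol; V(NaOH) at equivalence = 0.003108/0.1893 = 0.01642 L.
At equivalence all the acid is converted to C3H5O3-; total volume = 0.02335 + 0.01642 = 0.03977 L, so [C3H5O3-] = 0.003108/0.03977 = 0.07815 M.
Kb = Kw/Ka = 1.0e-14 / 1.4 x 10^-4 = 7.14e-11.
[OH^-] = sqrt(Kb x [C3H5O3-]) = sqrt(7.14e-11 x 0.07815) = 2.36e-6 M.
pOH = 5.63, so pH = 14.00 - 5.63 = 8.37.

8.37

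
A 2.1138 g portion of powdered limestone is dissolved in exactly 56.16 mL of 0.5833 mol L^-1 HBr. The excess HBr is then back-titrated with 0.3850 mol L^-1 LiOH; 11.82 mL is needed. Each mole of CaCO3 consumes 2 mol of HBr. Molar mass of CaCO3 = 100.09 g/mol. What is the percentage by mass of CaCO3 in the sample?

Total n(HBr) added = 0.5833 x 0.05616 = 0.03276 mol.
n(LiOH) used = 0.3850 x 0.01182 = 0.004551 mol, which equals the excess n(HBr).
So n(HBr) consumed by the sample = 0.03276 - 0.004551 = 0.02821 mol.
n(CaCO3) = 0.02821 / 2 = 0.01410 mol.
mass CaCO3 = 0.01410 x 100.09 = 1.412 g, so %CaCO3 = 1.412/2.1138 x 100 = 66.8%.

66.8%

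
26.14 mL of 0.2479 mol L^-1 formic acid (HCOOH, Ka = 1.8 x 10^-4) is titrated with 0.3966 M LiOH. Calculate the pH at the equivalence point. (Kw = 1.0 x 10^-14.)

8.46

n(HCOOH) = 0.2479 x 0.02614 = 0.006480 mol; V(LiOH) at equivalence = 0.006480/0.3966 = 0.01634 L.
At equivalence all the acid is converted to HCOO-; total volume = 0.02614 + 0.01634 = 0.04248 L, so [HCOO-] = 0.006480/0.04248 = 0.1525 M.
Kb = Kw/Ka = 1.0e-14 / 1.8 x 10^-4 = 5.56e-11.
[OH^-] = sqrt(Kb x [HCOO-]) = sqrt(5.56e-11 x 0.1525) = 2.91e-6 M.
pOH = 5.54, so pH = 14.00 - 5.54 = 8.46.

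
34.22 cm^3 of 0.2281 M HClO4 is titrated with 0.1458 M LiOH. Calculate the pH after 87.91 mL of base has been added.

n(acid) = 0.2281 x 0.03422 = 0.007806 mol; n(LiOH) added = 0.1458 x 0.08791 = 0.01282 mol.
Base is in excess by 0.01282 - 0.007806 = 0.005012 mol in a total volume of 0.1221 L.
[OH^-] = 0.005012/0.1221 = 0.04104 M, so pOH = 1.39 and pH = 14.00 - 1.39 = 12.61.

12.61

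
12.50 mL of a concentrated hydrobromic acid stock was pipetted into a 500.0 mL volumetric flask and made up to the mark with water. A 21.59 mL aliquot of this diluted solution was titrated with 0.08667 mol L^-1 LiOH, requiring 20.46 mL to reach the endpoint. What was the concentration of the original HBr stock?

n(LiOH) = 0.08667 x 0.02046 = 0.001773 mol.
n(HBr) in the aliquot = 0.001773 mol.
[diluted HBr] = 0.001773 / 0.02159 = 0.08213 M.
Dilution factor = 500.0/12.50 = 40.00, so [stock] = 0.08213 x 40.00 = 3.29 M.

3.29 M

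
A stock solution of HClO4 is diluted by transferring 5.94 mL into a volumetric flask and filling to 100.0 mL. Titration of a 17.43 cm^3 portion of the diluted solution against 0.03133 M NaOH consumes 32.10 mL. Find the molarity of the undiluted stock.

0.971 M

n(NaOH) = 0.03133 x 0.03210 = 0.001006 mol.
n(HClO4) in the aliquot = 0.001006 mol.
[diluted HClO4] = 0.001006 / 0.01743 = 0.05770 M.
Dilution factor = 100.0/5.940 = 16.84, so [stock] = 0.05770 x 16.84 = 0.971 M.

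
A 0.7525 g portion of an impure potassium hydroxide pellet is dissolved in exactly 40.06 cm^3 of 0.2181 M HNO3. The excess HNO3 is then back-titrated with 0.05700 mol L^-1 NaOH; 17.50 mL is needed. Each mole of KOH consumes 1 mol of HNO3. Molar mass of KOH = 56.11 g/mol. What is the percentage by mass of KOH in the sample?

57.7%

Total n(HNO3) added = 0.2181 x 0.04006 = 0.008737 mol.
n(NaOH) used = 0.05700 x 0.01750 = 0.0009975 mol, which equals the excess n(HNO3).
So n(HNO3) consumed by the sample = 0.008737 - 0.0009975 = 0.007740 mol.
n(KOH) = 0.007740 / 1 = 0.007740 mol.
mass KOH = 0.007740 x 56.11 = 0.4343 g, so %KOH = 0.4343/0.7525 x 100 = 57.7%.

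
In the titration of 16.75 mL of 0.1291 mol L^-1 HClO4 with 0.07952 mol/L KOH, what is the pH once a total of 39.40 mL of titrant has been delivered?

12.24

n(acid) = 0.1291 x 0.01675 = 0.002162 mol; n(KOH) added = 0.07952 x 0.03940 = 0.003133 mol.
Base is in excess by 0.003133 - 0.002162 = 0.0009707 mol in a total volume of 0.05615 L.
[OH^-] = 0.0009707/0.05615 = 0.01729 M, so pOH = 1.76 and pH = 14.00 - 1.76 = 12.24.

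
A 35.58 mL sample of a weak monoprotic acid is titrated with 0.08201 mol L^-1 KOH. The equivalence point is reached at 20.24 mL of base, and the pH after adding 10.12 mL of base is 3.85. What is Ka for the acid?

10.12 mL is half of the equivalence volume, so this is the half-equivalence point where [HA] = [A^-].
At half-equivalence pH = pKa, so pKa = 3.85.
Ka = 10^(-3.85) = 1.4 x 10^-4.

1.4 x 10^-4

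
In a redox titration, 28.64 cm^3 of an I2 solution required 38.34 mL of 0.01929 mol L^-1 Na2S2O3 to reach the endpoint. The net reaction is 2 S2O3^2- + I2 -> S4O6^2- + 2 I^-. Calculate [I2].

n(Na2S2O3) = 0.01929 x 0.03834 = 0.0007396 mol.
From the balanced equation, 2 mol Na2S2O3 reacts with 1 mol I2, so n(I2) = 0.0007396 x 1/2 = 0.0003698 mol.
[I2] = 0.0003698 / 0.02864 L = 0.0129 M.

0.0129 M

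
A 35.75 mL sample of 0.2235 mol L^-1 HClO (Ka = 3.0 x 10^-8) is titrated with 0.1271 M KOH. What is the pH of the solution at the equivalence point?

10.22

n(HClO) = 0.2235 x 0.03575 = 0.007990 mol; V(KOH) at equivalence = 0.007990/0.1271 = 0.06286 L.
At equivalence all the acid is converted to ClO-; total volume = 0.03575 + 0.06286 = 0.09861 L, so [ClO-] = 0.007990/0.09861 = 0.08102 M.
Kb = Kw/Ka = 1.0e-14 / 3.0 x 10^-8 = 3.33e-7.
[OH^-] = sqrt(Kb x [ClO-]) = sqrt(3.33e-7 x 0.08102) = 0.000164 M.
pOH = 3.78, so pH = 14.00 - 3.78 = 10.22.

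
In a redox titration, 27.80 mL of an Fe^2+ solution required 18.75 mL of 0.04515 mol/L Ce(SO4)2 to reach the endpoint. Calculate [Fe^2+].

n(Ce(SO4)2) = 0.04515 x 0.01875 = 0.0008466 mol.
From the balanced equation, 1 mol Ce(SO4)2 reacts with 1 mol Fe^2+, so n(Fe^2+) = 0.0008466 x 1/1 = 0.0008466 mol.
[Fe^2+] = 0.0008466 / 0.02780 L = 0.0305 M.

0.0305 M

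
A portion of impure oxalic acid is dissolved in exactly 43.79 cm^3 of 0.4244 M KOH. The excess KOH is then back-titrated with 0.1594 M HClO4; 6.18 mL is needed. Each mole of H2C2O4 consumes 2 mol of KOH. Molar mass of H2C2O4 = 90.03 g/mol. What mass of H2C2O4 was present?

Total n(KOH) added = 0.4244 x 0.04379 = 0.01858 mol.
n(HClO4) used = 0.1594 x 0.006180 = 0.0009851 mol, which equals the excess n(KOH).
So n(KOH) consumed by the sample = 0.01858 - 0.0009851 = 0.01760 mol.
n(H2C2O4) = 0.01760 / 2 = 0.008800 mol.
mass = 0.008800 mol x 90.03 g/mol = 0.792 g.

0.792 g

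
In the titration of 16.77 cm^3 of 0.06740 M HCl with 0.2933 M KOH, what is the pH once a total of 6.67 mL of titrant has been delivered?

n(acid) = 0.06740 x 0.01677 = 0.001130 mol; n(KOH) added = 0.2933 x 0.006670 = 0.001956 mol.
Base is in excess by 0.001956 - 0.001130 = 0.0008260 mol in a total volume of 0.02344 L.
[OH^-] = 0.0008260/0.02344 = 0.03524 M, so pOH = 1.45 and pH = 14.00 - 1.45 = 12.55.

12.55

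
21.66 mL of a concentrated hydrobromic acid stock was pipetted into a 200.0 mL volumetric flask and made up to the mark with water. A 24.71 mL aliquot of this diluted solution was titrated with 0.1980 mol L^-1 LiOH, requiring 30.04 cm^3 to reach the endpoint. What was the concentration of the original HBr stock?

n(LiOH) = 0.1980 x 0.03004 = 0.005948 mol.
n(HBr) in the aliquot = 0.005948 mol.
[diluted HBr] = 0.005948 / 0.02471 = 0.2407 M.
Dilution factor = 200.0/21.66 = 9.234, so [stock] = 0.2407 x 9.234 = 2.22 M.

2.22 M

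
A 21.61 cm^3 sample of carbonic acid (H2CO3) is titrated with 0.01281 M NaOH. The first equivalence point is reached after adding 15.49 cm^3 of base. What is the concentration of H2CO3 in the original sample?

n(NaOH) = 0.01281 x 0.01549 = 0.0001984 mol.
At the first equivalence point, 1 mol OH^- react per mol H2CO3, so n(H2CO3) = 0.0001984 / 1 = 0.0001984 mol.
[H2CO3] = 0.0001984 / 0.02161 L = 0.00918 M.

0.00918 M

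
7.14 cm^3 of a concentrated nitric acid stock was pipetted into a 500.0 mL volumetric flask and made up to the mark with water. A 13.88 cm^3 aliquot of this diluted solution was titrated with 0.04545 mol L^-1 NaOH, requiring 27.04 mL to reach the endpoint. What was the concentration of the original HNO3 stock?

6.20 M

n(NaOH) = 0.04545 x 0.02704 = 0.001229 mol.
n(HNO3) in the aliquot = 0.001229 mol.
[diluted HNO3] = 0.001229 / 0.01388 = 0.08854 M.
Dilution factor = 500.0/7.140 = 70.03, so [stock] = 0.08854 x 70.03 = 6.20 M.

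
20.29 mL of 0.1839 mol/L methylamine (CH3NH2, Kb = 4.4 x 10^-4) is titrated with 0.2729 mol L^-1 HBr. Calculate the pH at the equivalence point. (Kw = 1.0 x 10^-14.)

5.80

n(CH3NH2) = 0.1839 x 0.02029 = 0.003731 mol; V(HBr) at equivalence = 0.003731/0.2729 = 0.01367 L.
At equivalence the base is fully converted to CH3NH3+; total volume = 0.03396 L, so [CH3NH3+] = 0.003731/0.03396 = 0.1099 M.
Ka(CH3NH3+) = Kw/Kb = 1.0e-14 / 4.4 x 10^-4 = 2.27e-11.
[H^+] = sqrt(Ka x [CH3NH3+]) = sqrt(2.27e-11 x 0.1099) = 1.58e-6 M.
pH = -log(1.58e-6) = 5.80.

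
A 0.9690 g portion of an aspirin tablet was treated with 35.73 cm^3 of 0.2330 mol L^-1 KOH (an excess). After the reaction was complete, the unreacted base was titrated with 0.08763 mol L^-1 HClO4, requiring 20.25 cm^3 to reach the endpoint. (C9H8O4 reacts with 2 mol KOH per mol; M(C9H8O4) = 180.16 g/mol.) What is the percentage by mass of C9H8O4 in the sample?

Total n(KOH) added = 0.2330 x 0.03573 = 0.008325 mol.
n(HClO4) used = 0.08763 x 0.02025 = 0.001775 mol, which equals the excess n(KOH).
So n(KOH) consumed by the sample = 0.008325 - 0.001775 = 0.006551 mol.
n(C9H8O4) = 0.006551 / 2 = 0.003275 mol.
mass C9H8O4 = 0.003275 x 180.16 = 0.5901 g, so %C9H8O4 = 0.5901/0.9690 x 100 = 60.9%.

60.9%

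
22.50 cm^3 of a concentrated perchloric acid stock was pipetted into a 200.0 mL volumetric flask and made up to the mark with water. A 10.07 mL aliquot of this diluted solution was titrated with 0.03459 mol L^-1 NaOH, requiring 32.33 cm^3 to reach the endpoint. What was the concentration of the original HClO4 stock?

n(NaOH) = 0.03459 x 0.03233 = 0.001118 mol.
n(HClO4) in the aliquot = 0.001118 mol.
[diluted HClO4] = 0.001118 / 0.01007 = 0.1111 M.
Dilution factor = 200.0/22.50 = 8.889, so [stock] = 0.1111 x 8.889 = 0.987 M.

0.987 M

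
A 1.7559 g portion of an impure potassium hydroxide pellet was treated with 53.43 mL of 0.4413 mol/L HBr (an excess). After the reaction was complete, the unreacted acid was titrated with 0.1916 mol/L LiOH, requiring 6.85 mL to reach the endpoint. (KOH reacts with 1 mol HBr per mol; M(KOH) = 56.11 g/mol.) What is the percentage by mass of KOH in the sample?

Total n(HBr) added = 0.4413 x 0.05343 = 0.02358 mol.
n(LiOH) used = 0.1916 x 0.006850 = 0.001312 mol, which equals the excess n(HBr).
So n(HBr) consumed by the sample = 0.02358 - 0.001312 = 0.02227 mol.
n(KOH) = 0.02227 / 1 = 0.02227 mol.
mass KOH = 0.02227 x 56.11 = 1.249 g, so %KOH = 1.249/1.7559 x 100 = 71.2%.

71.2%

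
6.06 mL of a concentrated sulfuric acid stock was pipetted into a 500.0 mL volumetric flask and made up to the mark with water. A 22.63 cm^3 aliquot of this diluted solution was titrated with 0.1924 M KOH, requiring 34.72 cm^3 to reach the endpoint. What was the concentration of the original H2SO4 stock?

12.2 M

n(KOH) = 0.1924 x 0.03472 = 0.006680 mol.
n(H2SO4) in the aliquot = 0.006680 x 1/2 = 0.003340 mol.
[diluted H2SO4] = 0.003340 / 0.02263 = 0.1476 M.
Dilution factor = 500.0/6.060 = 82.51, so [stock] = 0.1476 x 82.51 = 12.2 M.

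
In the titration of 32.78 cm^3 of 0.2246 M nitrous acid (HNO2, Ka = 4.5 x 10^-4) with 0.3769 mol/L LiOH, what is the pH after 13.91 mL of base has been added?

Initial n(HNO2) = 0.2246 x 0.03278 = 0.007362 mol.
n(LiOH) added = 0.3769 x 0.01391 = 0.005243 mol, converting that many moles of HNO2 to NO2-.
Remaining n(HNO2) = 0.002120 mol; n(NO2-) = 0.005243 mol.
By Henderson-Hasselbalch, pH = pKa + log([A^-]/[HA]) = 3.35 + log(0.005243/0.002120) = 3.35 + (+0.39) = 3.74.

3.74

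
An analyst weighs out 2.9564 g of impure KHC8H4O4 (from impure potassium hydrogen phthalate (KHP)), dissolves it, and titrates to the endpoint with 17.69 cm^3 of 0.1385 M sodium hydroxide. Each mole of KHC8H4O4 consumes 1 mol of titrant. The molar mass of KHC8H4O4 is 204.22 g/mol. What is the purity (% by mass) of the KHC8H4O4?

n(NaOH) = 0.1385 x 0.01769 = 0.002450 mol.
n(KHC8H4O4) = 0.002450 / 1 = 0.002450 mol.
mass of KHC8H4O4 = 0.002450 x 204.22 = 0.5004 g.
% purity = 0.5004 / 2.9564 x 100 = 16.9%.

16.9%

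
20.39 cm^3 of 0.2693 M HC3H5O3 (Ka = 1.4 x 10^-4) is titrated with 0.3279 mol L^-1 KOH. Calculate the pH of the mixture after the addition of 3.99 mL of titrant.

3.35

Initial n(HC3H5O3) = 0.2693 x 0.02039 = 0.005491 mol.
n(KOH) added = 0.3279 x 0.003990 = 0.001308 mol, converting that many moles of HC3H5O3 to C3H5O3-.
Remaining n(HC3H5O3) = 0.004183 mol; n(C3H5O3-) = 0.001308 mol.
By Henderson-Hasselbalch, pH = pKa + log([A^-]/[HA]) = 3.85 + log(0.001308/0.004183) = 3.85 + (-0.50) = 3.35.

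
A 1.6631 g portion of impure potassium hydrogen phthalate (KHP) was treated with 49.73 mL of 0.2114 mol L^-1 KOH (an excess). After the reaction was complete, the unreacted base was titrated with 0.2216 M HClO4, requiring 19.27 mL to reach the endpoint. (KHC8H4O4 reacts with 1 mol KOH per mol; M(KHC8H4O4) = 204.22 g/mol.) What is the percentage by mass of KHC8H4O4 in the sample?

Total n(KOH) added = 0.2114 x 0.04973 = 0.01051 mol.
n(HClO4) used = 0.2216 x 0.01927 = 0.004270 mol, which equals the excess n(KOH).
So n(KOH) consumed by the sample = 0.01051 - 0.004270 = 0.006243 mol.
n(KHC8H4O4) = 0.006243 / 1 = 0.006243 mol.
mass KHC8H4O4 = 0.006243 x 204.22 = 1.275 g, so %KHC8H4O4 = 1.275/1.6631 x 100 = 76.7%.

76.7%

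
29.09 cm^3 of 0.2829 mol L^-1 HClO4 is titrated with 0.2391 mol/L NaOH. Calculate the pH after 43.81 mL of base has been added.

12.49

n(acid) = 0.2829 x 0.02909 = 0.008230 mol; n(NaOH) added = 0.2391 x 0.04381 = 0.01047 mol.
Base is in excess by 0.01047 - 0.008230 = 0.002245 mol in a total volume of 0.07290 L.
[OH^-] = 0.002245/0.07290 = 0.03080 M, so pOH = 1.51 and pH = 14.00 - 1.51 = 12.49.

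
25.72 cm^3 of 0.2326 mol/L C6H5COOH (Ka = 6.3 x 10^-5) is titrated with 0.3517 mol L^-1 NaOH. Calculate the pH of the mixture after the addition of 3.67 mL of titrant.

Initial n(C6H5COOH) = 0.2326 x 0.02572 = 0.005982 mol.
n(NaOH) added = 0.3517 x 0.003670 = 0.001291 mol, converting that many moles of C6H5COOH to C6H5COO-.
Remaining n(C6H5COOH) = 0.004692 mol; n(C6H5COO-) = 0.001291 mol.
By Henderson-Hasselbalch, pH = pKa + log([A^-]/[HA]) = 4.20 + log(0.001291/0.004692) = 4.20 + (-0.56) = 3.64.

3.64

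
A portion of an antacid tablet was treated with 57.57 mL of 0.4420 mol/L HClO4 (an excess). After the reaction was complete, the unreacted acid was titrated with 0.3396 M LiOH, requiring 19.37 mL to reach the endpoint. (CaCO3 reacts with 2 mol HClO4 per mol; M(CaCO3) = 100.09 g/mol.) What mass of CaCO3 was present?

Total n(HClO4) added = 0.4420 x 0.05757 = 0.02545 mol.
n(LiOH) used = 0.3396 x 0.01937 = 0.006578 mol, which equals the excess n(HClO4).
So n(HClO4) consumed by the sample = 0.02545 - 0.006578 = 0.01887 mol.
n(CaCO3) = 0.01887 / 2 = 0.009434 mol.
mass = 0.009434 mol x 100.09 g/mol = 0.944 g.

0.944 g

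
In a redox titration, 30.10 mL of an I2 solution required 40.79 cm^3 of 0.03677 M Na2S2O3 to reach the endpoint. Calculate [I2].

0.0249 M

n(Na2S2O3) = 0.03677 x 0.04079 = 0.001500 mol.
From the balanced equation, 2 mol Na2S2O3 reacts with 1 mol I2, so n(I2) = 0.001500 x 1/2 = 0.0007499 mol.
[I2] = 0.0007499 / 0.03010 L = 0.0249 M.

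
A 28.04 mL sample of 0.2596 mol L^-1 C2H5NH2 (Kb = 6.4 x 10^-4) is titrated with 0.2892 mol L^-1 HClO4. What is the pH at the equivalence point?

n(C2H5NH2) = 0.2596 x 0.02804 = 0.007279 mol; V(HClO4) at equivalence = 0.007279/0.2892 = 0.02517 L.
At equivalence the base is fully converted to C2H5NH3+; total volume = 0.05321 L, so [C2H5NH3+] = 0.007279/0.05321 = 0.1368 M.
Ka(C2H5NH3+) = Kw/Kb = 1.0e-14 / 6.4 x 10^-4 = 1.56e-11.
[H^+] = sqrt(Ka x [C2H5NH3+]) = sqrt(1.56e-11 x 0.1368) = 1.46e-6 M.
pH = -log(1.46e-6) = 5.84.

5.84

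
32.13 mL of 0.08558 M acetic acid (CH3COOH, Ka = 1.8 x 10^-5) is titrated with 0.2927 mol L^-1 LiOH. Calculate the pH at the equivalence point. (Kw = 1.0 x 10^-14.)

n(CH3COOH) = 0.08558 x 0.03213 = 0.002750 mol; V(LiOH) at equivalence = 0.002750/0.2927 = 0.009394 L.
At equivalence all the acid is converted to CH3COO-; total volume = 0.03213 + 0.009394 = 0.04152 L, so [CH3COO-] = 0.002750/0.04152 = 0.06622 M.
Kb = Kw/Ka = 1.0e-14 / 1.8 x 10^-5 = 5.56e-10.
[OH^-] = sqrt(Kb x [CH3COO-]) = sqrt(5.56e-10 x 0.06622) = 6.07e-6 M.
pOH = 5.22, so pH = 14.00 - 5.22 = 8.78.

8.78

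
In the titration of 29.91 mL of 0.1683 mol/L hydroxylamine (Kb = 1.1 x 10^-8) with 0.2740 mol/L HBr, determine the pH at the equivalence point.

n(NH2OH) = 0.1683 x 0.02991 = 0.005034 mol; V(HBr) at equivalence = 0.005034/0.2740 = 0.01837 L.
At equivalence the base is fully converted to NH3OH+; total volume = 0.04828 L, so [NH3OH+] = 0.005034/0.04828 = 0.1043 M.
Ka(NH3OH+) = Kw/Kb = 1.0e-14 / 1.1 x 10^-8 = 9.09e-7.
[H^+] = sqrt(Ka x [NH3OH+]) = sqrt(9.09e-7 x 0.1043) = 0.000308 M.
pH = -log(0.000308) = 3.51.

3.51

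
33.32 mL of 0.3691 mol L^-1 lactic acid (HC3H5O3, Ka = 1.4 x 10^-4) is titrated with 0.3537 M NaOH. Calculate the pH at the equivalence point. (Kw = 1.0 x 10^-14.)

n(HC3H5O3) = 0.3691 x 0.03332 = 0.01230 mol; V(NaOH) at equivalence = 0.01230/0.3537 = 0.03477 L.
At equivalence all the acid is converted to C3H5O3-; total volume = 0.03332 + 0.03477 = 0.06809 L, so [C3H5O3-] = 0.01230/0.06809 = 0.1806 M.
Kb = Kw/Ka = 1.0e-14 / 1.4 x 10^-4 = 7.14e-11.
[OH^-] = sqrt(Kb x [C3H5O3-]) = sqrt(7.14e-11 x 0.1806) = 3.59e-6 M.
pOH = 5.44, so pH = 14.00 - 5.44 = 8.56.

8.56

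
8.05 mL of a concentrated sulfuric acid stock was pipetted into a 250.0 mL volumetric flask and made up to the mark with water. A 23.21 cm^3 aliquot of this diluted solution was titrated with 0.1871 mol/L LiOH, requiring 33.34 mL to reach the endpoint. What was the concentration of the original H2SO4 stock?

4.17 M

n(LiOH) = 0.1871 x 0.03334 = 0.006238 mol.
n(H2SO4) in the aliquot = 0.006238 x 1/2 = 0.003119 mol.
[diluted H2SO4] = 0.003119 / 0.02321 = 0.1344 M.
Dilution factor = 250.0/8.050 = 31.06, so [stock] = 0.1344 x 31.06 = 4.17 M.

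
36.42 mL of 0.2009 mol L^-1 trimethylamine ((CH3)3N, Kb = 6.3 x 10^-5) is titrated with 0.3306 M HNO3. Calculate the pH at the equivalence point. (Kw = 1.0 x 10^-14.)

n((CH3)3N) = 0.2009 x 0.03642 = 0.007317 mol; V(HNO3) at equivalence = 0.007317/0.3306 = 0.02213 L.
At equivalence the base is fully converted to (CH3)3NH+; total volume = 0.05855 L, so [(CH3)3NH+] = 0.007317/0.05855 = 0.1250 M.
Ka((CH3)3NH+) = Kw/Kb = 1.0e-14 / 6.3 x 10^-5 = 1.59e-10.
[H^+] = sqrt(Ka x [(CH3)3NH+]) = sqrt(1.59e-10 x 0.1250) = 4.45e-6 M.
pH = -log(4.45e-6) = 5.35.

5.35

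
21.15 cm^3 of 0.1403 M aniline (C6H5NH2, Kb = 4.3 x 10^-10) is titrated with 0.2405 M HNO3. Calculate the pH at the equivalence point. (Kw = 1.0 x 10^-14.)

n(C6H5NH2) = 0.1403 x 0.02115 = 0.002967 mol; V(HNO3) at equivalence = 0.002967/0.2405 = 0.01234 L.
At equivalence the base is fully converted to C6H5NH3+; total volume = 0.03349 L, so [C6H5NH3+] = 0.002967/0.03349 = 0.08861 M.
Ka(C6H5NH3+) = Kw/Kb = 1.0e-14 / 4.3 x 10^-10 = 2.33e-5.
[H^+] = sqrt(Ka x [C6H5NH3+]) = sqrt(2.33e-5 x 0.08861) = 0.00144 M.
pH = -log(0.00144) = 2.84.

2.84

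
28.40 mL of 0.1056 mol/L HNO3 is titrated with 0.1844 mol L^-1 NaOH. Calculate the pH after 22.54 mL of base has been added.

12.36

n(acid) = 0.1056 x 0.02840 = 0.002999 mol; n(NaOH) added = 0.1844 x 0.02254 = 0.004156 mol.
Base is in excess by 0.004156 - 0.002999 = 0.001157 mol in a total volume of 0.05094 L.
[OH^-] = 0.001157/0.05094 = 0.02272 M, so pOH = 1.64 and pH = 14.00 - 1.64 = 12.36.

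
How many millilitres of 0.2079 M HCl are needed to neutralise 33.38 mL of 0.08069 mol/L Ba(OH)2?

25.9 mL

n(Ba(OH)2) = 0.08069 mol/L x 0.03338 L = 0.002693 mol.
The neutralisation is 1 Ba(OH)2 : 2 HCl, so n(HCl) = 0.002693 x 2/1 = 0.005387 mol.
V(HCl) = 0.005387 / 0.2079 = 0.02591 L = 25.9 mL.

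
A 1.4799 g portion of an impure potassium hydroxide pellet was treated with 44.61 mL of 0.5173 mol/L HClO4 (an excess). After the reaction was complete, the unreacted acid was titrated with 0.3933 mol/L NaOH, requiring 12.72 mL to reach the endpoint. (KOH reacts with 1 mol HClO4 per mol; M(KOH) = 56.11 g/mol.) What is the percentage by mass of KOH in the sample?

68.5%

Total n(HClO4) added = 0.5173 x 0.04461 = 0.02308 mol.
n(NaOH) used = 0.3933 x 0.01272 = 0.005003 mol, which equals the excess n(HClO4).
So n(HClO4) consumed by the sample = 0.02308 - 0.005003 = 0.01807 mol.
n(KOH) = 0.01807 / 1 = 0.01807 mol.
mass KOH = 0.01807 x 56.11 = 1.014 g, so %KOH = 1.014/1.4799 x 100 = 68.5%.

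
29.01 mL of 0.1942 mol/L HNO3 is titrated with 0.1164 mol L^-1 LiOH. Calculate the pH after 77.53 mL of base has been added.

12.50

n(acid) = 0.1942 x 0.02901 = 0.005634 mol; n(LiOH) added = 0.1164 x 0.07753 = 0.009024 mol.
Base is in excess by 0.009024 - 0.005634 = 0.003391 mol in a total volume of 0.1065 L.
[OH^-] = 0.003391/0.1065 = 0.03183 M, so pOH = 1.50 and pH = 14.00 - 1.50 = 12.50.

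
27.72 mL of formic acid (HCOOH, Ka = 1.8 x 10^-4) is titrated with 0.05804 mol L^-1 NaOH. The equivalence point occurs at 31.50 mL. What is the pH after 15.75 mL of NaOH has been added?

15.75 mL is exactly half the equivalence volume (31.50/2), i.e. the half-equivalence point.
There, n(HA) = n(A^-), so pH = pKa = -log(1.8 x 10^-4) = 3.74.

3.74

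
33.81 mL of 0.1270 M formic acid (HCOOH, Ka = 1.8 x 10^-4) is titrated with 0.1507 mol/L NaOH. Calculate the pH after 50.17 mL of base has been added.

12.59

n(acid) = 0.1270 x 0.03381 = 0.004294 mol; n(NaOH) added = 0.1507 x 0.05017 = 0.007561 mol.
Base is in excess by 0.007561 - 0.004294 = 0.003267 mol in a total volume of 0.08398 L.
[OH^-] = 0.003267/0.08398 = 0.03890 M, so pOH = 1.41 and pH = 14.00 - 1.41 = 12.59.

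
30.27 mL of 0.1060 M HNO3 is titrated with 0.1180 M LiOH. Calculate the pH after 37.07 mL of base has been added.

n(acid) = 0.1060 x 0.03027 = 0.003209 mol; n(LiOH) added = 0.1180 x 0.03707 = 0.004374 mol.
Base is in excess by 0.004374 - 0.003209 = 0.001166 mol in a total volume of 0.06734 L.
[OH^-] = 0.001166/0.06734 = 0.01731 M, so pOH = 1.76 and pH = 14.00 - 1.76 = 12.24.

12.24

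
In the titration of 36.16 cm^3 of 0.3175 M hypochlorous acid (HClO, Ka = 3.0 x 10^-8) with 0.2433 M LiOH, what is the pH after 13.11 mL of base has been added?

7.11

Initial n(HClO) = 0.3175 x 0.03616 = 0.01148 mol.
n(LiOH) added = 0.2433 x 0.01311 = 0.003190 mol, converting that many moles of HClO to ClO-.
Remaining n(HClO) = 0.008291 mol; n(ClO-) = 0.003190 mol.
By Henderson-Hasselbalch, pH = pKa + log([A^-]/[HA]) = 7.52 + log(0.003190/0.008291) = 7.52 + (-0.41) = 7.11.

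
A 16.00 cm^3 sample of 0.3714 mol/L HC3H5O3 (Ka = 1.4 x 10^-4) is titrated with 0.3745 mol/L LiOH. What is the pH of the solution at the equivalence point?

8.56

n(HC3H5O3) = 0.3714 x 0.01600 = 0.005942 mol; V(LiOH) at equivalence = 0.005942/0.3745 = 0.01587 L.
At equivalence all the acid is converted to C3H5O3-; total volume = 0.01600 + 0.01587 = 0.03187 L, so [C3H5O3-] = 0.005942/0.03187 = 0.1865 M.
Kb = Kw/Ka = 1.0e-14 / 1.4 x 10^-4 = 7.14e-11.
[OH^-] = sqrt(Kb x [C3H5O3-]) = sqrt(7.14e-11 x 0.1865) = 3.65e-6 M.
pOH = 5.44, so pH = 14.00 - 5.44 = 8.56.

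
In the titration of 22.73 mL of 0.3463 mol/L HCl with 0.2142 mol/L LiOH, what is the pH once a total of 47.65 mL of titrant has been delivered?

n(acid) = 0.3463 x 0.02273 = 0.007871 mol; n(LiOH) added = 0.2142 x 0.04765 = 0.01021 mol.
Base is in excess by 0.01021 - 0.007871 = 0.002335 mol in a total volume of 0.07038 L.
[OH^-] = 0.002335/0.07038 = 0.03318 M, so pOH = 1.48 and pH = 14.00 - 1.48 = 12.52.

12.52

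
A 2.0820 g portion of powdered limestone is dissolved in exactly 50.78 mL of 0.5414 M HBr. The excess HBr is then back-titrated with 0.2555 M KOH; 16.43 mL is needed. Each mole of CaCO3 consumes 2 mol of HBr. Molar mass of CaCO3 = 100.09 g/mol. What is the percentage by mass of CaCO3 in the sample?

56.0%

Total n(HBr) added = 0.5414 x 0.05078 = 0.02749 mol.
n(KOH) used = 0.2555 x 0.01643 = 0.004198 mol, which equals the excess n(HBr).
So n(HBr) consumed by the sample = 0.02749 - 0.004198 = 0.02329 mol.
n(CaCO3) = 0.02329 / 2 = 0.01165 mol.
mass CaCO3 = 0.01165 x 100.09 = 1.166 g, so %CaCO3 = 1.166/2.0820 x 100 = 56.0%.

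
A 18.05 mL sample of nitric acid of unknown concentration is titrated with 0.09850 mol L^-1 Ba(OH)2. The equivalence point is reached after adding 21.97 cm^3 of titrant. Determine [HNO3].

0.240 M

n(Ba(OH)2) delivered = 0.09850 x 0.02197 = 0.002164 mol.
The reaction is 2 HNO3 + 1 Ba(OH)2, so n(HNO3) = 0.002164 x 2/1 = 0.004328 mol.
[HNO3] = 0.004328 mol / 0.01805 L = 0.240 M.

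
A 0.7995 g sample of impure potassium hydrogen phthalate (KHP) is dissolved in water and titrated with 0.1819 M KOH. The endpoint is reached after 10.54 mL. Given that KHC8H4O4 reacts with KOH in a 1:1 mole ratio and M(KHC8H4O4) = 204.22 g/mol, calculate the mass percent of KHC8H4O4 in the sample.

49.0%

n(KOH) = 0.1819 x 0.01054 = 0.001917 mol.
n(KHC8H4O4) = 0.001917 / 1 = 0.001917 mol.
mass of KHC8H4O4 = 0.001917 x 204.22 = 0.3915 g.
% purity = 0.3915 / 0.7995 x 100 = 49.0%.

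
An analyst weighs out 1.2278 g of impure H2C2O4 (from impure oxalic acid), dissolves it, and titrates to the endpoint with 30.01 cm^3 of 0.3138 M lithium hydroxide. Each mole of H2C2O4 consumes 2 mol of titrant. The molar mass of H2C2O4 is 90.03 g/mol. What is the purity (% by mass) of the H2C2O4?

34.5%

n(LiOH) = 0.3138 x 0.03001 = 0.009417 mol.
n(H2C2O4) = 0.009417 / 2 = 0.004709 mol.
mass of H2C2O4 = 0.004709 x 90.03 = 0.4239 g.
% purity = 0.4239 / 1.2278 x 100 = 34.5%.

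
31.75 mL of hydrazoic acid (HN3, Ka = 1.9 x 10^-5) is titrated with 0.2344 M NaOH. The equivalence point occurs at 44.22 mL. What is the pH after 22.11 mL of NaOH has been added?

4.72

22.11 mL is exactly half the equivalence volume (44.22/2), i.e. the half-equivalence point.
There, n(HA) = n(A^-), so pH = pKa = -log(1.9 x 10^-5) = 4.72.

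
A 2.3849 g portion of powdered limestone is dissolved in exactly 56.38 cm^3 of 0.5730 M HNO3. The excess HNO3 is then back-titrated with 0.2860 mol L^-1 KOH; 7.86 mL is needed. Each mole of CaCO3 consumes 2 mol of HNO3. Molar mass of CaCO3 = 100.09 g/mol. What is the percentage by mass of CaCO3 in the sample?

63.1%

Total n(HNO3) added = 0.5730 x 0.05638 = 0.03231 mol.
n(KOH) used = 0.2860 x 0.007860 = 0.002248 mol, which equals the excess n(HNO3).
So n(HNO3) consumed by the sample = 0.03231 - 0.002248 = 0.03006 mol.
n(CaCO3) = 0.03006 / 2 = 0.01503 mol.
mass CaCO3 = 0.01503 x 100.09 = 1.504 g, so %CaCO3 = 1.504/2.3849 x 100 = 63.1%.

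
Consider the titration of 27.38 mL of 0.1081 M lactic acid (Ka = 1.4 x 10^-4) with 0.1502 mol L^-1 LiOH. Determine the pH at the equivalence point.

8.33

n(HC3H5O3) = 0.1081 x 0.02738 = 0.002960 mol; V(LiOH) at equivalence = 0.002960/0.1502 = 0.01971 L.
At equivalence all the acid is converted to C3H5O3-; total volume = 0.02738 + 0.01971 = 0.04709 L, so [C3H5O3-] = 0.002960/0.04709 = 0.06286 M.
Kb = Kw/Ka = 1.0e-14 / 1.4 x 10^-4 = 7.14e-11.
[OH^-] = sqrt(Kb x [C3H5O3-]) = sqrt(7.14e-11 x 0.06286) = 2.12e-6 M.
pOH = 5.67, so pH = 14.00 - 5.67 = 8.33.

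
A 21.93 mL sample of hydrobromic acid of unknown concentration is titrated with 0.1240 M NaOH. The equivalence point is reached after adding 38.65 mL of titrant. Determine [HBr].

n(NaOH) delivered = 0.1240 x 0.03865 = 0.004793 mol.
For a 1:1 reaction, n(HBr) = 0.004793 mol.
[HBr] = 0.004793 mol / 0.02193 L = 0.219 M.

0.219 M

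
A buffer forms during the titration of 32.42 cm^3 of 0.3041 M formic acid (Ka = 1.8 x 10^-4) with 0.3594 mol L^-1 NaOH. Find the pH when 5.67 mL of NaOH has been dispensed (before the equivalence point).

Initial n(HCOOH) = 0.3041 x 0.03242 = 0.009859 mol.
n(NaOH) added = 0.3594 x 0.005670 = 0.002038 mol, converting that many moles of HCOOH to HCOO-.
Remaining n(HCOOH) = 0.007821 mol; n(HCOO-) = 0.002038 mol.
By Henderson-Hasselbalch, pH = pKa + log([A^-]/[HA]) = 3.74 + log(0.002038/0.007821) = 3.74 + (-0.58) = 3.16.

3.16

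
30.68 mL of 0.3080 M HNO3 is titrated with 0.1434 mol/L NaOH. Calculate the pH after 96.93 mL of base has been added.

12.54

n(acid) = 0.3080 x 0.03068 = 0.009449 mol; n(NaOH) added = 0.1434 x 0.09693 = 0.01390 mol.
Base is in excess by 0.01390 - 0.009449 = 0.004450 mol in a total volume of 0.1276 L.
[OH^-] = 0.004450/0.1276 = 0.03487 M, so pOH = 1.46 and pH = 14.00 - 1.46 = 12.54.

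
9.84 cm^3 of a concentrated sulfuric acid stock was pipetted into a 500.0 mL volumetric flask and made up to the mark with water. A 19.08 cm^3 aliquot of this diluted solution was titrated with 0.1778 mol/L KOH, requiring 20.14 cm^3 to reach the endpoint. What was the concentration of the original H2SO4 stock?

4.77 M

n(KOH) = 0.1778 x 0.02014 = 0.003581 mol.
n(H2SO4) in the aliquot = 0.003581 x 1/2 = 0.001790 mol.
[diluted H2SO4] = 0.001790 / 0.01908 = 0.09384 M.
Dilution factor = 500.0/9.840 = 50.81, so [stock] = 0.09384 x 50.81 = 4.77 M.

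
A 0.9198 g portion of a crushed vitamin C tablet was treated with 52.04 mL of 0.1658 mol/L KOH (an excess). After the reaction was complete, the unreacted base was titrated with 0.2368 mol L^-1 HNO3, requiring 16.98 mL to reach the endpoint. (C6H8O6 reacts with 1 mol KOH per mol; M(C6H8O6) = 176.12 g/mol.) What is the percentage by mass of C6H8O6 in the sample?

88.2%

Total n(KOH) added = 0.1658 x 0.05204 = 0.008628 mol.
n(HNO3) used = 0.2368 x 0.01698 = 0.004021 mol, which equals the excess n(KOH).
So n(KOH) consumed by the sample = 0.008628 - 0.004021 = 0.004607 mol.
n(C6H8O6) = 0.004607 / 1 = 0.004607 mol.
mass C6H8O6 = 0.004607 x 176.12 = 0.8114 g, so %C6H8O6 = 0.8114/0.9198 x 100 = 88.2%.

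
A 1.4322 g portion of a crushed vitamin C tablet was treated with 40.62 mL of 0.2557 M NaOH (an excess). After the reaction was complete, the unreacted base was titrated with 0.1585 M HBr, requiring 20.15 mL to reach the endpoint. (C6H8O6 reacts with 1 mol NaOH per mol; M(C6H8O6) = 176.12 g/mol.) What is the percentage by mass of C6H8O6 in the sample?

88.5%

Total n(NaOH) added = 0.2557 x 0.04062 = 0.01039 mol.
n(HBr) used = 0.1585 x 0.02015 = 0.003194 mol, which equals the excess n(NaOH).
So n(NaOH) consumed by the sample = 0.01039 - 0.003194 = 0.007193 mol.
n(C6H8O6) = 0.007193 / 1 = 0.007193 mol.
mass C6H8O6 = 0.007193 x 176.12 = 1.267 g, so %C6H8O6 = 1.267/1.4322 x 100 = 88.5%.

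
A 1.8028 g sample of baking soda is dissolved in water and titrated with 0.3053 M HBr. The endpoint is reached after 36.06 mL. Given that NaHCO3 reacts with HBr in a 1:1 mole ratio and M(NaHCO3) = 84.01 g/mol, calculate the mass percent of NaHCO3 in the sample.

n(HBr) = 0.3053 x 0.03606 = 0.01101 mol.
n(NaHCO3) = 0.01101 / 1 = 0.01101 mol.
mass of NaHCO3 = 0.01101 x 84.01 = 0.9249 g.
% purity = 0.9249 / 1.8028 x 100 = 51.3%.

51.3%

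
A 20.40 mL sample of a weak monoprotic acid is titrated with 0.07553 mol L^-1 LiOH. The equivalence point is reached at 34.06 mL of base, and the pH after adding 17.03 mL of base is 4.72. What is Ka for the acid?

17.03 mL is half of the equivalence volume, so this is the half-equivalence point where [HA] = [A^-].
At half-equivalence pH = pKa, so pKa = 4.72.
Ka = 10^(-4.72) = 1.9 x 10^-5.

1.9 x 10^-5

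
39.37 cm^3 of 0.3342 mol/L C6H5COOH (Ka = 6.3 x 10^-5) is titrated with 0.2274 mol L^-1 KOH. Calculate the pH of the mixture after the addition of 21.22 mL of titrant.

Initial n(C6H5COOH) = 0.3342 x 0.03937 = 0.01316 mol.
n(KOH) added = 0.2274 x 0.02122 = 0.004825 mol, converting that many moles of C6H5COOH to C6H5COO-.
Remaining n(C6H5COOH) = 0.008332 mol; n(C6H5COO-) = 0.004825 mol.
By Henderson-Hasselbalch, pH = pKa + log([A^-]/[HA]) = 4.20 + log(0.004825/0.008332) = 4.20 + (-0.24) = 3.96.

3.96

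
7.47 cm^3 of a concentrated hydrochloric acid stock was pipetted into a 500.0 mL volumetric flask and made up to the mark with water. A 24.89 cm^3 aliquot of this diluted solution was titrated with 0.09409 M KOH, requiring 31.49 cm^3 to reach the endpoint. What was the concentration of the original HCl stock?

7.97 M

n(KOH) = 0.09409 x 0.03149 = 0.002963 mol.
n(HCl) in the aliquot = 0.002963 mol.
[diluted HCl] = 0.002963 / 0.02489 = 0.1190 M.
Dilution factor = 500.0/7.470 = 66.93, so [stock] = 0.1190 x 66.93 = 7.97 M.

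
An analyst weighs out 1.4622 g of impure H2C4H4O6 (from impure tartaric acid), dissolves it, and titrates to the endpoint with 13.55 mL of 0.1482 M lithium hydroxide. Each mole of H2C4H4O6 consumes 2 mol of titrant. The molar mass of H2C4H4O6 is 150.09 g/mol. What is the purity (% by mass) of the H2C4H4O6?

10.3%

n(LiOH) = 0.1482 x 0.01355 = 0.002008 mol.
n(H2C4H4O6) = 0.002008 / 2 = 0.001004 mol.
mass of H2C4H4O6 = 0.001004 x 150.09 = 0.1507 g.
% purity = 0.1507 / 1.4622 x 100 = 10.3%.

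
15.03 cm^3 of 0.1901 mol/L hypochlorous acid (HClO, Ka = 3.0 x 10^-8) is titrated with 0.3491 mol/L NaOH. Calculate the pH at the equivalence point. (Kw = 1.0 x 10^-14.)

10.31

n(HClO) = 0.1901 x 0.01503 = 0.002857 mol; V(NaOH) at equivalence = 0.002857/0.3491 = 0.008184 L.
At equivalence all the acid is converted to ClO-; total volume = 0.01503 + 0.008184 = 0.02321 L, so [ClO-] = 0.002857/0.02321 = 0.1231 M.
Kb = Kw/Ka = 1.0e-14 / 3.0 x 10^-8 = 3.33e-7.
[OH^-] = sqrt(Kb x [ClO-]) = sqrt(3.33e-7 x 0.1231) = 0.000203 M.
pOH = 3.69, so pH = 14.00 - 3.69 = 10.31.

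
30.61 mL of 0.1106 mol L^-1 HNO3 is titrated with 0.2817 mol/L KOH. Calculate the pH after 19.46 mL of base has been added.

12.62

n(acid) = 0.1106 x 0.03061 = 0.003385 mol; n(KOH) added = 0.2817 x 0.01946 = 0.005482 mol.
Base is in excess by 0.005482 - 0.003385 = 0.002096 mol in a total volume of 0.05007 L.
[OH^-] = 0.002096/0.05007 = 0.04187 M, so pOH = 1.38 and pH = 14.00 - 1.38 = 12.62.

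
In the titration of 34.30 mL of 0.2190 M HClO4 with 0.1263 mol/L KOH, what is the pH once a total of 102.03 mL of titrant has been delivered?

n(acid) = 0.2190 x 0.03430 = 0.007512 mol; n(KOH) added = 0.1263 x 0.1020 = 0.01289 mol.
Base is in excess by 0.01289 - 0.007512 = 0.005375 mol in a total volume of 0.1363 L.
[OH^-] = 0.005375/0.1363 = 0.03942 M, so pOH = 1.40 and pH = 14.00 - 1.40 = 12.60.

12.60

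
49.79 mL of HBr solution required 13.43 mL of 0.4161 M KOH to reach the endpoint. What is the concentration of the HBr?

0.112 M

n(KOH) delivered = 0.4161 x 0.01343 = 0.005588 mol.
For a 1:1 reaction, n(HBr) = 0.005588 mol.
[HBr] = 0.005588 mol / 0.04979 L = 0.112 M.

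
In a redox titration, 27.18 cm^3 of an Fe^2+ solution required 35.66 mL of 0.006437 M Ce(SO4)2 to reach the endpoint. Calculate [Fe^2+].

0.00845 M

n(Ce(SO4)2) = 0.006437 x 0.03566 = 0.0002295 mol.
From the balanced equation, 1 mol Ce(SO4)2 reacts with 1 mol Fe^2+, so n(Fe^2+) = 0.0002295 x 1/1 = 0.0002295 mol.
[Fe^2+] = 0.0002295 / 0.02718 L = 0.00845 M.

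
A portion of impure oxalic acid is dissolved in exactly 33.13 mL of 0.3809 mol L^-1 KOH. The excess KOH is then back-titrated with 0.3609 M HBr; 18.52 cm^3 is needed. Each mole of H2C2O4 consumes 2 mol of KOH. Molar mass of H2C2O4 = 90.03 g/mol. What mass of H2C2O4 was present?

Total n(KOH) added = 0.3809 x 0.03313 = 0.01262 mol.
n(HBr) used = 0.3609 x 0.01852 = 0.006684 mol, which equals the excess n(KOH).
So n(KOH) consumed by the sample = 0.01262 - 0.006684 = 0.005935 mol.
n(H2C2O4) = 0.005935 / 2 = 0.002968 mol.
mass = 0.002968 mol x 90.03 g/mol = 0.267 g.

0.267 g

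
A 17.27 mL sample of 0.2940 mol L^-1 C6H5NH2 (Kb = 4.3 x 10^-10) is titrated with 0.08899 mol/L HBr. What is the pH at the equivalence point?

n(C6H5NH2) = 0.2940 x 0.01727 = 0.005077 mol; V(HBr) at equivalence = 0.005077/0.08899 = 0.05706 L.
At equivalence the base is fully converted to C6H5NH3+; total volume = 0.07433 L, so [C6H5NH3+] = 0.005077/0.07433 = 0.06831 M.
Ka(C6H5NH3+) = Kw/Kb = 1.0e-14 / 4.3 x 10^-10 = 2.33e-5.
[H^+] = sqrt(Ka x [C6H5NH3+]) = sqrt(2.33e-5 x 0.06831) = 0.00126 M.
pH = -log(0.00126) = 2.90.

2.90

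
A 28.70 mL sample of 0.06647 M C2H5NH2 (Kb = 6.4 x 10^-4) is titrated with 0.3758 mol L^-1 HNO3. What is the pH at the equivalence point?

n(C2H5NH2) = 0.06647 x 0.02870 = 0.001908 mol; V(HNO3) at equivalence = 0.001908/0.3758 = 0.005076 L.
At equivalence the base is fully converted to C2H5NH3+; total volume = 0.03378 L, so [C2H5NH3+] = 0.001908/0.03378 = 0.05648 M.
Ka(C2H5NH3+) = Kw/Kb = 1.0e-14 / 6.4 x 10^-4 = 1.56e-11.
[H^+] = sqrt(Ka x [C2H5NH3+]) = sqrt(1.56e-11 x 0.05648) = 9.39e-7 M.
pH = -log(9.39e-7) = 6.03.

6.03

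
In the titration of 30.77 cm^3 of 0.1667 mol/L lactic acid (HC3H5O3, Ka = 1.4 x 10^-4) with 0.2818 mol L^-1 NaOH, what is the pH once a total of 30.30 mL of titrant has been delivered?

n(acid) = 0.1667 x 0.03077 = 0.005129 mol; n(NaOH) added = 0.2818 x 0.03030 = 0.008539 mol.
Base is in excess by 0.008539 - 0.005129 = 0.003409 mol in a total volume of 0.06107 L.
[OH^-] = 0.003409/0.06107 = 0.05582 M, so pOH = 1.25 and pH = 14.00 - 1.25 = 12.75.

12.75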